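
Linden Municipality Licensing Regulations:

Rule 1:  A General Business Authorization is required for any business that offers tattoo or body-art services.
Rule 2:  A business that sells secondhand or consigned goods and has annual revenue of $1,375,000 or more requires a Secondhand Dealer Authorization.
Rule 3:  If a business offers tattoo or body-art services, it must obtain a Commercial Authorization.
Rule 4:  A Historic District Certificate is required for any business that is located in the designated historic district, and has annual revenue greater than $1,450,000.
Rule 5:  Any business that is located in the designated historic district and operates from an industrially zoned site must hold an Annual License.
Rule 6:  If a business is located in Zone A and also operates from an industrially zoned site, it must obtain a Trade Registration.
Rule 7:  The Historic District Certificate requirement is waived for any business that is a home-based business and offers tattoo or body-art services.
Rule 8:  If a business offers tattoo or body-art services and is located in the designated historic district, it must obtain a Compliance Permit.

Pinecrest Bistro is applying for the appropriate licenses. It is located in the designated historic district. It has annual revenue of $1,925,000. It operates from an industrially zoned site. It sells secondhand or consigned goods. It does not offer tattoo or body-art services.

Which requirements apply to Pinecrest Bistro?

Annual License, Historic District Certificate, Secondhand Dealer Authorization

Rule 1: does not offer tattoo or body-art services → General Business Authorization not required.
Rule 2: sells secondhand or consigned goods; revenue $1,925,000 ≥ $1,375,000 → Secondhand Dealer Authorization required.
Rule 3: does not offer tattoo or body-art services → Commercial Authorization not required.
Rule 4: is located in the designated historic district; revenue $1,925,000 > $1,450,000 → Historic District Certificate required.
Rule 5: is located in the designated historic district; operates from an industrially zoned site → Annual License required.
Rule 6: is located in the designated historic district (not: is located in Zone A); operates from an industrially zoned site → Trade Registration not required.
Rule 7: operates from an industrially zoned site (not: is a home-based business); does not offer tattoo or body-art services → Historic District Certificate exemption does not apply.
Rule 8: does not offer tattoo or body-art services; is located in the designated historic district → Compliance Permit not required.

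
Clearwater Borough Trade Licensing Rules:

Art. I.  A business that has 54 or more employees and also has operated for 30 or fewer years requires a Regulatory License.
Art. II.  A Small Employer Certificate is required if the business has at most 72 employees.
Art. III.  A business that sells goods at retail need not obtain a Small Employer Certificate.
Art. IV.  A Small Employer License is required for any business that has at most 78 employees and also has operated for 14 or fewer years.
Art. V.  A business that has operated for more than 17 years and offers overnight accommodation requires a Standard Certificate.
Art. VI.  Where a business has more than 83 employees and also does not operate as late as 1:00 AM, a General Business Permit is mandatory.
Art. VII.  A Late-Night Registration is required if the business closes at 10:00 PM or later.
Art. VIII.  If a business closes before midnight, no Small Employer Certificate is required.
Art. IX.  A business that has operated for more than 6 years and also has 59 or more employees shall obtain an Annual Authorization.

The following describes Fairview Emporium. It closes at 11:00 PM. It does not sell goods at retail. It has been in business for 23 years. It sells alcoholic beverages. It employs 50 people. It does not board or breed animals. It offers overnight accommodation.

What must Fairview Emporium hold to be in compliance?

Late-Night Registration, Standard Certificate

Art. I. employees 50 < 54; years in business 23 ≤ 30 → Regulatory License not required.
Art. II. employees 50 ≤ 72 → Small Employer Certificate required.
Art. III. does not sell goods at retail → Small Employer Certificate exemption does not apply.
Art. IV. employees 50 ≤ 78; years in business 23 > 14 → Small Employer License not required.
Art. V. years in business 23 > 17; offers overnight accommodation → Standard Certificate required.
Art. VI. employees 50 ≤ 83; closes 11:00 PM, at/before 1:00 AM → General Business Permit not required.
Art. VII. closes 11:00 PM, after 10:00 PM → Late-Night Registration required.
Art. VIII. closes 11:00 PM, at/before midnight → exempt from Small Employer Certificate.
Art. IX. years in business 23 > 6; employees 50 < 59 → Annual Authorization not required.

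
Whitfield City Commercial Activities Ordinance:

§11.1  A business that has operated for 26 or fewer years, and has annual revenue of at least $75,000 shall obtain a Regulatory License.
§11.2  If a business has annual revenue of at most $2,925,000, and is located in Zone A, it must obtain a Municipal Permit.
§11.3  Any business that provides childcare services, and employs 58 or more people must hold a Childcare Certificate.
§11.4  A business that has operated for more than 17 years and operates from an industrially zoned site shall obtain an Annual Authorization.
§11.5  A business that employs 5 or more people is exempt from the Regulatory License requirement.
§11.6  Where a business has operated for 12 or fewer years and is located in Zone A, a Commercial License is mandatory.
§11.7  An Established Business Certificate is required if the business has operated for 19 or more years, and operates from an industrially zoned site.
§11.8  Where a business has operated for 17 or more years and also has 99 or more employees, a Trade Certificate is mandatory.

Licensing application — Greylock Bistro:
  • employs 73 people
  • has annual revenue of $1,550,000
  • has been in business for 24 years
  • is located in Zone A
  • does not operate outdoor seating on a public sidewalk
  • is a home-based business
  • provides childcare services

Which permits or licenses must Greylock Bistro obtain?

Childcare Certificate, Municipal Permit

§11.1 years in business 24 ≤ 26; revenue $1,550,000 ≥ $75,000 → Regulatory License required.
§11.2 revenue $1,550,000 ≤ $2,925,000; is located in Zone A → Municipal Permit required.
§11.3 provides childcare services; employees 73 ≥ 58 → Childcare Certificate required.
§11.4 years in business 24 > 17; is a home-based business (not: operates from an industrially zoned site) → Annual Authorization not required.
§11.5 employees 73 ≥ 5 → exempt from Regulatory License.
§11.6 years in business 24 > 12; is located in Zone A → Commercial License not required.
§11.7 years in business 24 ≥ 19; is a home-based business (not: operates from an industrially zoned site) → Established Business Certificate not required.
§11.8 years in business 24 ≥ 17; employees 73 < 99 → Trade Certificate not required.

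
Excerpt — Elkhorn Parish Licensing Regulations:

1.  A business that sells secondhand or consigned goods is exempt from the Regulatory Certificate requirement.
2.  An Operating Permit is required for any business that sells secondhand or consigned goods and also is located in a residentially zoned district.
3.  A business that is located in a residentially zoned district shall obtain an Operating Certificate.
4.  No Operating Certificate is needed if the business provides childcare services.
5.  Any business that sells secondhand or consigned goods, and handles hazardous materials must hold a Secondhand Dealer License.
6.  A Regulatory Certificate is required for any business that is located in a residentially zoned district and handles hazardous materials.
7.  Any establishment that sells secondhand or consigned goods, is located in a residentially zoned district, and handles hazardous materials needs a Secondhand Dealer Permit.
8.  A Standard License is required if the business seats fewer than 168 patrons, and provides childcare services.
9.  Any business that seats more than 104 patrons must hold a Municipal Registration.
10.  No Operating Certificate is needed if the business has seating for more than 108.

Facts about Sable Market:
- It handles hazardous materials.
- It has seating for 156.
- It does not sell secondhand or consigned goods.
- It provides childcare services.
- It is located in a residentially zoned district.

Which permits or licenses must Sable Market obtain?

1. does not sell secondhand or consigned goods → Regulatory Certificate exemption does not apply.
2. does not sell secondhand or consigned goods; is located in a residentially zoned district → Operating Permit not required.
3. is located in a residentially zoned district → Operating Certificate required.
4. provides childcare services → exempt from Operating Certificate.
5. does not sell secondhand or consigned goods; handles hazardous materials → Secondhand Dealer License not required.
6. is located in a residentially zoned district; handles hazardous materials → Regulatory Certificate required.
7. does not sell secondhand or consigned goods; is located in a residentially zoned district; handles hazardous materials → Secondhand Dealer Permit not required.
8. seating 156 < 168; provides childcare services → Standard License required.
9. seating 156 > 104 → Municipal Registration required.
10. seating 156 > 108 → exempt from Operating Certificate.

Municipal Registration, Regulatory Certificate, Standard License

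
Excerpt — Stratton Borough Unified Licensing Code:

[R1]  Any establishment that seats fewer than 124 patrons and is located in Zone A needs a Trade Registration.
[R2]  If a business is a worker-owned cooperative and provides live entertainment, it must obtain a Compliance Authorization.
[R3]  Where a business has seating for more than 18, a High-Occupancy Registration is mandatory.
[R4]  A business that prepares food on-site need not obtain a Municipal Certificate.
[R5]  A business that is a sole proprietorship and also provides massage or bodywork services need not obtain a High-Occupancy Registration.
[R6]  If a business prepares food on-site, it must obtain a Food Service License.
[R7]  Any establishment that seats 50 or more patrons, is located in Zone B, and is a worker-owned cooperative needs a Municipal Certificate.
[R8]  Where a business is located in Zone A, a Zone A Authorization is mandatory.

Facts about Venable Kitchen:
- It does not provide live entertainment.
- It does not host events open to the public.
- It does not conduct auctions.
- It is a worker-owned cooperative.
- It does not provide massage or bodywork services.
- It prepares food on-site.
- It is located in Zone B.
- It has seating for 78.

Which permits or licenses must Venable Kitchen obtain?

Food Service License, High-Occupancy Registration

[R1] seating 78 < 124; is located in Zone B (not: is located in Zone A) → Trade Registration not required.
[R2] is a worker-owned cooperative; does not provide live entertainment → Compliance Authorization not required.
[R3] seating 78 > 18 → High-Occupancy Registration required.
[R4] prepares food on-site → exempt from Municipal Certificate.
[R5] is a worker-owned cooperative (not: is a sole proprietorship); does not provide massage or bodywork services → High-Occupancy Registration exemption does not apply.
[R6] prepares food on-site → Food Service License required.
[R7] seating 78 ≥ 50; is located in Zone B; is a worker-owned cooperative → Municipal Certificate required.
[R8] is located in Zone B (not: is located in Zone A) → Zone A Authorization not required.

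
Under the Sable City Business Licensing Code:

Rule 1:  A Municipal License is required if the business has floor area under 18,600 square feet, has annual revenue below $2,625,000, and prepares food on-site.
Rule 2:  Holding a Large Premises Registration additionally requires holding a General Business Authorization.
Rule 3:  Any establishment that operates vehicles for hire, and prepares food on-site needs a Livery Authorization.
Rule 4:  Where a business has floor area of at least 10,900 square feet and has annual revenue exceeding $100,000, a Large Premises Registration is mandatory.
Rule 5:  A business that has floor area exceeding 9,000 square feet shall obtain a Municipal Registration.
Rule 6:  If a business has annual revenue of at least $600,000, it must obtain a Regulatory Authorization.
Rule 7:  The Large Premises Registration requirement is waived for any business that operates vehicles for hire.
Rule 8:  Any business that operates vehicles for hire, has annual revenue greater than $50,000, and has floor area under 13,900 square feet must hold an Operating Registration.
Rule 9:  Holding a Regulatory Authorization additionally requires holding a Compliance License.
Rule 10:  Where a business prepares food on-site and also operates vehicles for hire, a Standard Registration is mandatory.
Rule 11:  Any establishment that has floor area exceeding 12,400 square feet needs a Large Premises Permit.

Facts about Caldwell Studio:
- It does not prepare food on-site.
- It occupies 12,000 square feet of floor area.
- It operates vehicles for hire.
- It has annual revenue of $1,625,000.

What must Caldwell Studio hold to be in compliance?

Compliance License, Municipal Registration, Operating Registration, Regulatory Authorization

Rule 1: floor area 12,000 square feet < 18,600 square feet; revenue $1,625,000 < $2,625,000; does not prepare food on-site → Municipal License not required.
Rule 2: Large Premises Registration is not required → no effect.
Rule 3: operates vehicles for hire; does not prepare food on-site → Livery Authorization not required.
Rule 4: floor area 12,000 square feet ≥ 10,900 square feet; revenue $1,625,000 > $100,000 → Large Premises Registration required.
Rule 5: floor area 12,000 square feet > 9,000 square feet → Municipal Registration required.
Rule 6: revenue $1,625,000 ≥ $600,000 → Regulatory Authorization required.
Rule 7: operates vehicles for hire → exempt from Large Premises Registration.
Rule 8: operates vehicles for hire; revenue $1,625,000 > $50,000; floor area 12,000 square feet < 13,900 square feet → Operating Registration required.
Rule 9: Regulatory Authorization is required → Compliance License also required.
Rule 10: does not prepare food on-site; operates vehicles for hire → Standard Registration not required.
Rule 11: floor area 12,000 square feet ≤ 12,400 square feet → Large Premises Permit not required.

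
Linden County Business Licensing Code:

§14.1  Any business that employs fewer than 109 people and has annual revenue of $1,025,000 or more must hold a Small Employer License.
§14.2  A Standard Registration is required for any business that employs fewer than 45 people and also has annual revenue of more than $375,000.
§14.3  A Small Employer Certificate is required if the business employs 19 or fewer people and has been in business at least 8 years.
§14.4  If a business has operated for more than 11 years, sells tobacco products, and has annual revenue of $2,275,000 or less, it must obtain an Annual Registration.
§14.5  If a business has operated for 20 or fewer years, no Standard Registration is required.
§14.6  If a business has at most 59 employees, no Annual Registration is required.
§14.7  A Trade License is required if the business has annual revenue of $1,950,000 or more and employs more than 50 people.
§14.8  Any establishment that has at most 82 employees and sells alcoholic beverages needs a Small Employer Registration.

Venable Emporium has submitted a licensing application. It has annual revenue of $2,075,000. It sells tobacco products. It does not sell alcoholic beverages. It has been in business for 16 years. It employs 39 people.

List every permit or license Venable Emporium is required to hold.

§14.1 employees 39 < 109; revenue $2,075,000 ≥ $1,025,000 → Small Employer License required.
§14.2 employees 39 < 45; revenue $2,075,000 > $375,000 → Standard Registration required.
§14.3 employees 39 > 19; years in business 16 ≥ 8 → Small Employer Certificate not required.
§14.4 years in business 16 > 11; sells tobacco products; revenue $2,075,000 ≤ $2,275,000 → Annual Registration required.
§14.5 years in business 16 ≤ 20 → exempt from Standard Registration.
§14.6 employees 39 ≤ 59 → exempt from Annual Registration.
§14.7 revenue $2,075,000 ≥ $1,950,000; employees 39 ≤ 50 → Trade License not required.
§14.8 employees 39 ≤ 82; does not sell alcoholic beverages → Small Employer Registration not required.

Small Employer License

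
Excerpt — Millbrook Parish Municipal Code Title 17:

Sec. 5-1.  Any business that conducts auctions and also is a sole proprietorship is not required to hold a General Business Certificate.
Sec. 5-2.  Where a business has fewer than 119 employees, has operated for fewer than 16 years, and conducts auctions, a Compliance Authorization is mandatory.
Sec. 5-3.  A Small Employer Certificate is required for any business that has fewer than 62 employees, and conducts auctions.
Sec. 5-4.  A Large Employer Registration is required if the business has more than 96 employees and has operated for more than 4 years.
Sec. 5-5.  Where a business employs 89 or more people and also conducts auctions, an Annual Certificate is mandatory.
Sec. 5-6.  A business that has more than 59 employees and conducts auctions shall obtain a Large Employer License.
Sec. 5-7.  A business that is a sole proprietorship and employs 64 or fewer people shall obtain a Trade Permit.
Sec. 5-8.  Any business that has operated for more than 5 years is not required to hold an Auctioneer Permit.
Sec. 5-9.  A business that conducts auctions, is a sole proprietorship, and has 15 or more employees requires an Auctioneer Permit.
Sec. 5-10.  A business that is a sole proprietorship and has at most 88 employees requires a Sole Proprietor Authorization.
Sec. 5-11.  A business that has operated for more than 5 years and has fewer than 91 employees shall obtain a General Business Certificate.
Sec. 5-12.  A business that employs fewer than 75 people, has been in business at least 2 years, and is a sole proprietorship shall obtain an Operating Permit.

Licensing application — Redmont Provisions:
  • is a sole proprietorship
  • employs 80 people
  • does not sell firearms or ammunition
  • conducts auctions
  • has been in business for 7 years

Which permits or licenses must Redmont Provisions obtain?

Compliance Authorization, Large Employer License, Sole Proprietor Authorization

Sec. 5-1. conducts auctions; is a sole proprietorship → exempt from General Business Certificate.
Sec. 5-2. employees 80 < 119; years in business 7 < 16; conducts auctions → Compliance Authorization required.
Sec. 5-3. employees 80 ≥ 62; conducts auctions → Small Employer Certificate not required.
Sec. 5-4. employees 80 ≤ 96; years in business 7 > 4 → Large Employer Registration not required.
Sec. 5-5. employees 80 < 89; conducts auctions → Annual Certificate not required.
Sec. 5-6. employees 80 > 59; conducts auctions → Large Employer License required.
Sec. 5-7. is a sole proprietorship; employees 80 > 64 → Trade Permit not required.
Sec. 5-8. years in business 7 > 5 → exempt from Auctioneer Permit.
Sec. 5-9. conducts auctions; is a sole proprietorship; employees 80 ≥ 15 → Auctioneer Permit required.
Sec. 5-10. is a sole proprietorship; employees 80 ≤ 88 → Sole Proprietor Authorization required.
Sec. 5-11. years in business 7 > 5; employees 80 < 91 → General Business Certificate required.
Sec. 5-12. employees 80 ≥ 75; years in business 7 ≥ 2; is a sole proprietorship → Operating Permit not required.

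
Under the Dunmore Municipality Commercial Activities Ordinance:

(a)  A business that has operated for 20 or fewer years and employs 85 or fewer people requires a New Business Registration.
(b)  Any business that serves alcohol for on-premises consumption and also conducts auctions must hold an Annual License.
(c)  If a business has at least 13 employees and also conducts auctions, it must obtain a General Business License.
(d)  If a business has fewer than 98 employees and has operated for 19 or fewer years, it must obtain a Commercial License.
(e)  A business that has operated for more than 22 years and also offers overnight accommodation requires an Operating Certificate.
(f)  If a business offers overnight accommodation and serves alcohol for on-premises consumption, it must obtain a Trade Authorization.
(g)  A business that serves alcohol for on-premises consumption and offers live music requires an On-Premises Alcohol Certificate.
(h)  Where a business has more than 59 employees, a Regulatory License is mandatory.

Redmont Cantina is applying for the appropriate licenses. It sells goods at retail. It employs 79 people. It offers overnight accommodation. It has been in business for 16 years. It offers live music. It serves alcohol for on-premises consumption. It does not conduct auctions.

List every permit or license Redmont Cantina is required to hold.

(a) years in business 16 ≤ 20; employees 79 ≤ 85 → New Business Registration required.
(b) serves alcohol for on-premises consumption; does not conduct auctions → Annual License not required.
(c) employees 79 ≥ 13; does not conduct auctions → General Business License not required.
(d) employees 79 < 98; years in business 16 ≤ 19 → Commercial License required.
(e) years in business 16 ≤ 22; offers overnight accommodation → Operating Certificate not required.
(f) offers overnight accommodation; serves alcohol for on-premises consumption → Trade Authorization required.
(g) serves alcohol for on-premises consumption; offers live music → On-Premises Alcohol Certificate required.
(h) employees 79 > 59 → Regulatory License required.

Commercial License, New Business Registration, On-Premises Alcohol Certificate, Regulatory License, Trade Authorization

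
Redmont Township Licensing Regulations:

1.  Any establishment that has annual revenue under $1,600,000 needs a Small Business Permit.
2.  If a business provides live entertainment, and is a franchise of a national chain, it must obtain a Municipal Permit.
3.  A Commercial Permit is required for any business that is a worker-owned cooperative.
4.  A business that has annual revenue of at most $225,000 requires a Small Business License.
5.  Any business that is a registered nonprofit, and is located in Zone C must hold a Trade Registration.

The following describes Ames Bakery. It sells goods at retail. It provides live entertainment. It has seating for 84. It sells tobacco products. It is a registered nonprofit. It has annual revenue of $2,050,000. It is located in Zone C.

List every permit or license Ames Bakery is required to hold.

1. revenue $2,050,000 ≥ $1,600,000 → Small Business Permit not required.
2. provides live entertainment; is a registered nonprofit (not: is a franchise of a national chain) → Municipal Permit not required.
3. is a registered nonprofit (not: is a worker-owned cooperative) → Commercial Permit not required.
4. revenue $2,050,000 > $225,000 → Small Business License not required.
5. is a registered nonprofit; is located in Zone C → Trade Registration required.

Trade Registration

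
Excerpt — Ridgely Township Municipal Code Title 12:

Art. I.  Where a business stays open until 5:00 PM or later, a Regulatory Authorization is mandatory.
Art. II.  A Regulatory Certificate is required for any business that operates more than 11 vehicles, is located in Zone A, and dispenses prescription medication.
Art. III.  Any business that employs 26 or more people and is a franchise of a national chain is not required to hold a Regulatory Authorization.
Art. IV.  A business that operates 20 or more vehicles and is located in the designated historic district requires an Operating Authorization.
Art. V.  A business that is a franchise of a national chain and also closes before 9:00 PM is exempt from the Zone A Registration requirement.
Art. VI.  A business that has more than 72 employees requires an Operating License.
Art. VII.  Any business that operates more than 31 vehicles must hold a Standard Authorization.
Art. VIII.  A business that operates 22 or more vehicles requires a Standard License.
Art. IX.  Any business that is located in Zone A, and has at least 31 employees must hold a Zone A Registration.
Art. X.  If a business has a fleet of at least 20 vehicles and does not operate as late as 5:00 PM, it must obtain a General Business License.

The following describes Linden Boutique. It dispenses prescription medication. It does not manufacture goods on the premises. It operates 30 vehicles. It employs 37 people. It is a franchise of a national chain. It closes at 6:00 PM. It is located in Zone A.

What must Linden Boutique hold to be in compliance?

Art. I. closes 6:00 PM, after 5:00 PM → Regulatory Authorization required.
Art. II. vehicles 30 > 11; is located in Zone A; dispenses prescription medication → Regulatory Certificate required.
Art. III. employees 37 ≥ 26; is a franchise of a national chain → exempt from Regulatory Authorization.
Art. IV. vehicles 30 ≥ 20; is located in Zone A (not: is located in the designated historic district) → Operating Authorization not required.
Art. V. is a franchise of a national chain; closes 6:00 PM, at/before 9:00 PM → exempt from Zone A Registration.
Art. VI. employees 37 ≤ 72 → Operating License not required.
Art. VII. vehicles 30 ≤ 31 → Standard Authorization not required.
Art. VIII. vehicles 30 ≥ 22 → Standard License required.
Art. IX. is located in Zone A; employees 37 ≥ 31 → Zone A Registration required.
Art. X. vehicles 30 ≥ 20; closes 6:00 PM, after 5:00 PM → General Business License not required.

Regulatory Certificate, Standard License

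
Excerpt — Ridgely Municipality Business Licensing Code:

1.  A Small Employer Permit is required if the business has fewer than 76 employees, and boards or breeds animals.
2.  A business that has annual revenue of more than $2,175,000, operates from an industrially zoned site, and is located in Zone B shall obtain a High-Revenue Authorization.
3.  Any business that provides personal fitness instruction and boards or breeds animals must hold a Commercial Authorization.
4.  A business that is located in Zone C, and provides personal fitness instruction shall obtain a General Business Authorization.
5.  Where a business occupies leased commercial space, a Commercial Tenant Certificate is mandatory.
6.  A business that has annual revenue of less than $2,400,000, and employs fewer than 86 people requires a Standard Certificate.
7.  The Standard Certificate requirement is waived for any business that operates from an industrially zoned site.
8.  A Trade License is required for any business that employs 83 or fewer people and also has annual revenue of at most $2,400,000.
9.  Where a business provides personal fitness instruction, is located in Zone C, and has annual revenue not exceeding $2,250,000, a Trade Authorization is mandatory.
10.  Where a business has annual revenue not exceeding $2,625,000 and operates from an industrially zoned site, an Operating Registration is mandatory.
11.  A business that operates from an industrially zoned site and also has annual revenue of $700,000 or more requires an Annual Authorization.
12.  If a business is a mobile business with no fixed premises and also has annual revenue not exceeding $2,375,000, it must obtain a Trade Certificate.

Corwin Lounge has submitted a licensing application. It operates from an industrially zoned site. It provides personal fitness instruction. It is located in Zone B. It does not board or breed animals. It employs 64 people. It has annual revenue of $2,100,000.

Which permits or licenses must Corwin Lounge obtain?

Annual Authorization, Operating Registration, Trade License

1. employees 64 < 76; does not board or breed animals → Small Employer Permit not required.
2. revenue $2,100,000 ≤ $2,175,000; operates from an industrially zoned site; is located in Zone B → High-Revenue Authorization not required.
3. provides personal fitness instruction; does not board or breed animals → Commercial Authorization not required.
4. is located in Zone B (not: is located in Zone C); provides personal fitness instruction → General Business Authorization not required.
5. operates from an industrially zoned site (not: occupies leased commercial space) → Commercial Tenant Certificate not required.
6. revenue $2,100,000 < $2,400,000; employees 64 < 86 → Standard Certificate required.
7. operates from an industrially zoned site → exempt from Standard Certificate.
8. employees 64 ≤ 83; revenue $2,100,000 ≤ $2,400,000 → Trade License required.
9. provides personal fitness instruction; is located in Zone B (not: is located in Zone C); revenue $2,100,000 ≤ $2,250,000 → Trade Authorization not required.
10. revenue $2,100,000 ≤ $2,625,000; operates from an industrially zoned site → Operating Registration required.
11. operates from an industrially zoned site; revenue $2,100,000 ≥ $700,000 → Annual Authorization required.
12. operates from an industrially zoned site (not: is a mobile business with no fixed premises); revenue $2,100,000 ≤ $2,375,000 → Trade Certificate not required.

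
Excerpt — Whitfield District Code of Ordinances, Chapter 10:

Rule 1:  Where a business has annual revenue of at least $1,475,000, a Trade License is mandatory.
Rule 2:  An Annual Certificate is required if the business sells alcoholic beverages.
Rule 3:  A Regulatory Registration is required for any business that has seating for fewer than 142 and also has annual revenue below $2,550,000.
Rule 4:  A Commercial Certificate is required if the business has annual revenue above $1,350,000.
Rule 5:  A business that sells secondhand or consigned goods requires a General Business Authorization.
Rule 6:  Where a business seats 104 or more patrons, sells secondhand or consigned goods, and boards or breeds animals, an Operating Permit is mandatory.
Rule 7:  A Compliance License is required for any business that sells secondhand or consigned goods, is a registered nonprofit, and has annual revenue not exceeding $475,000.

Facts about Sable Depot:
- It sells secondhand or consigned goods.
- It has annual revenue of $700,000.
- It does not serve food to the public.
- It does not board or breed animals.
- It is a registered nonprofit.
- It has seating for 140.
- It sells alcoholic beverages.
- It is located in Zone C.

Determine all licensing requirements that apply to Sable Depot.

Rule 1: revenue $700,000 < $1,475,000 → Trade License not required.
Rule 2: sells alcoholic beverages → Annual Certificate required.
Rule 3: seating 140 < 142; revenue $700,000 < $2,550,000 → Regulatory Registration required.
Rule 4: revenue $700,000 ≤ $1,350,000 → Commercial Certificate not required.
Rule 5: sells secondhand or consigned goods → General Business Authorization required.
Rule 6: seating 140 ≥ 104; sells secondhand or consigned goods; does not board or breed animals → Operating Permit not required.
Rule 7: sells secondhand or consigned goods; is a registered nonprofit; revenue $700,000 > $475,000 → Compliance License not required.

Annual Certificate, General Business Authorization, Regulatory Registration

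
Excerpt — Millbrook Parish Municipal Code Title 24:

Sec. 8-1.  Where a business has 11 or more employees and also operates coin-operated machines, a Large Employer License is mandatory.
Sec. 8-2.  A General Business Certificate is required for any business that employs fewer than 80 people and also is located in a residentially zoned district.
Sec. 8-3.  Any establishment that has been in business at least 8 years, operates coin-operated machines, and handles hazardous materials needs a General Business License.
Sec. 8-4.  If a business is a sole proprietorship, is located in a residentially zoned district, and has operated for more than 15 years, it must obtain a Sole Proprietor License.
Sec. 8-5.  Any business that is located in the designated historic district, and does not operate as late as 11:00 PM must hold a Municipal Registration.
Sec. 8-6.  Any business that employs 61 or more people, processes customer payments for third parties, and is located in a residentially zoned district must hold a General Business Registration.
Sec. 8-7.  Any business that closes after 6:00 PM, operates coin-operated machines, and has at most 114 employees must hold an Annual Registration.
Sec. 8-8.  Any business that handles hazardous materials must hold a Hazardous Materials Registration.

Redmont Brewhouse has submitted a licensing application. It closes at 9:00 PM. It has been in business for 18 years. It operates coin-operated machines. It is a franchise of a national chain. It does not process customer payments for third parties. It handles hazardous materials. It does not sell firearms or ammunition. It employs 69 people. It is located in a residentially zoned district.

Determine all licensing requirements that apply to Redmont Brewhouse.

Sec. 8-1. employees 69 ≥ 11; operates coin-operated machines → Large Employer License required.
Sec. 8-2. employees 69 < 80; is located in a residentially zoned district → General Business Certificate required.
Sec. 8-3. years in business 18 ≥ 8; operates coin-operated machines; handles hazardous materials → General Business License required.
Sec. 8-4. is a franchise of a national chain (not: is a sole proprietorship); is located in a residentially zoned district; years in business 18 > 15 → Sole Proprietor License not required.
Sec. 8-5. is located in a residentially zoned district (not: is located in the designated historic district); closes 9:00 PM, at/before 11:00 PM → Municipal Registration not required.
Sec. 8-6. employees 69 ≥ 61; does not process customer payments for third parties; is located in a residentially zoned district → General Business Registration not required.
Sec. 8-7. closes 9:00 PM, after 6:00 PM; operates coin-operated machines; employees 69 ≤ 114 → Annual Registration required.
Sec. 8-8. handles hazardous materials → Hazardous Materials Registration required.

Annual Registration, General Business Certificate, General Business License, Hazardous Materials Registration, Large Employer License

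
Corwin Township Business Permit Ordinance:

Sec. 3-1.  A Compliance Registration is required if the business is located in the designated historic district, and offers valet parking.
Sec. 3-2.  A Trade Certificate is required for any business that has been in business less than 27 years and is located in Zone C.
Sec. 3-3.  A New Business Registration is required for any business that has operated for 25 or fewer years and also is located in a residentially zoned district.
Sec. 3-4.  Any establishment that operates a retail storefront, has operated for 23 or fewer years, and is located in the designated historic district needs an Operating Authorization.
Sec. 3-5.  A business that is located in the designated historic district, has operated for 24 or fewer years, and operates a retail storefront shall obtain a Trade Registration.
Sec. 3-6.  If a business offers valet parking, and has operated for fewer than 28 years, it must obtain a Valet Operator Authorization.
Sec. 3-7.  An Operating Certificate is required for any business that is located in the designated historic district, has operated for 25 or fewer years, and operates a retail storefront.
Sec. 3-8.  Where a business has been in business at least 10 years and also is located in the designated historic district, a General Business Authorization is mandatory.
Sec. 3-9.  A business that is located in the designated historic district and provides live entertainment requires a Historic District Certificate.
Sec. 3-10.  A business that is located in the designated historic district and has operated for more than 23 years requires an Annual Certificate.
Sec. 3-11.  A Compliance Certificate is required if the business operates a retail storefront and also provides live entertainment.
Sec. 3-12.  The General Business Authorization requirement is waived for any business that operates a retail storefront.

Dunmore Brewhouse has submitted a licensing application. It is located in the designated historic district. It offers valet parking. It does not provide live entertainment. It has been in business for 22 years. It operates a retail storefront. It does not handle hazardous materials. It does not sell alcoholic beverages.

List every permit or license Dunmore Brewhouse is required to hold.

Sec. 3-1. is located in the designated historic district; offers valet parking → Compliance Registration required.
Sec. 3-2. years in business 22 < 27; is located in the designated historic district (not: is located in Zone C) → Trade Certificate not required.
Sec. 3-3. years in business 22 ≤ 25; is located in the designated historic district (not: is located in a residentially zoned district) → New Business Registration not required.
Sec. 3-4. operates a retail storefront; years in business 22 ≤ 23; is located in the designated historic district → Operating Authorization required.
Sec. 3-5. is located in the designated historic district; years in business 22 ≤ 24; operates a retail storefront → Trade Registration required.
Sec. 3-6. offers valet parking; years in business 22 < 28 → Valet Operator Authorization required.
Sec. 3-7. is located in the designated historic district; years in business 22 ≤ 25; operates a retail storefront → Operating Certificate required.
Sec. 3-8. years in business 22 ≥ 10; is located in the designated historic district → General Business Authorization required.
Sec. 3-9. is located in the designated historic district; does not provide live entertainment → Historic District Certificate not required.
Sec. 3-10. is located in the designated historic district; years in business 22 ≤ 23 → Annual Certificate not required.
Sec. 3-11. operates a retail storefront; does not provide live entertainment → Compliance Certificate not required.
Sec. 3-12. operates a retail storefront → exempt from General Business Authorization.

Compliance Registration, Operating Authorization, Operating Certificate, Trade Registration, Valet Operator Authorization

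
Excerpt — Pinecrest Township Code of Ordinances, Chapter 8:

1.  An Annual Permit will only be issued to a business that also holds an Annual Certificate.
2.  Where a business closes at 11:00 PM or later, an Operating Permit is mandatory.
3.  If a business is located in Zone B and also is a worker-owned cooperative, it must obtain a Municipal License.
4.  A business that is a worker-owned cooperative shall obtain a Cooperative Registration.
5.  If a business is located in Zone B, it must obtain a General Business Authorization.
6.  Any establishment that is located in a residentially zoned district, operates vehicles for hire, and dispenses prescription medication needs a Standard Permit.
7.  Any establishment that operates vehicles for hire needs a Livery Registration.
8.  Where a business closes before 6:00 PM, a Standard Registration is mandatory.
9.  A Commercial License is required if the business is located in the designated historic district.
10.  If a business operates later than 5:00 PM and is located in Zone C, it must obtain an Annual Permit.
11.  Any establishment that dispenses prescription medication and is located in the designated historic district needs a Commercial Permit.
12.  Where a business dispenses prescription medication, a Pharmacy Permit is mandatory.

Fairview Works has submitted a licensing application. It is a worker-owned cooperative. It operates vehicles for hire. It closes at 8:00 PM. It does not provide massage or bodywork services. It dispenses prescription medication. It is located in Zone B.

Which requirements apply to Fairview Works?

Cooperative Registration, General Business Authorization, Livery Registration, Municipal License, Pharmacy Permit

1. Annual Permit is not required → no effect.
2. closes 8:00 PM, at/before 11:00 PM → Operating Permit not required.
3. is located in Zone B; is a worker-owned cooperative → Municipal License required.
4. is a worker-owned cooperative → Cooperative Registration required.
5. is located in Zone B → General Business Authorization required.
6. is located in Zone B (not: is located in a residentially zoned district); operates vehicles for hire; dispenses prescription medication → Standard Permit not required.
7. operates vehicles for hire → Livery Registration required.
8. closes 8:00 PM, after 6:00 PM → Standard Registration not required.
9. is located in Zone B (not: is located in the designated historic district) → Commercial License not required.
10. closes 8:00 PM, after 5:00 PM; is located in Zone B (not: is located in Zone C) → Annual Permit not required.
11. dispenses prescription medication; is located in Zone B (not: is located in the designated historic district) → Commercial Permit not required.
12. dispenses prescription medication → Pharmacy Permit required.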